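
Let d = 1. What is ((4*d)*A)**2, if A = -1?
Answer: 16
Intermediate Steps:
((4*d)*A)**2 = ((4*1)*(-1))**2 = (4*(-1))**2 = (-4)**2 = 16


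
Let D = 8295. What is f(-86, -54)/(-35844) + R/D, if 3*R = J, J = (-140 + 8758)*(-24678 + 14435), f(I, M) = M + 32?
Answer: -527349824231/148662990 ≈ -3547.3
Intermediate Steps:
f(I, M) = 32 + M
J = -88274174 (J = 8618*(-10243) = -88274174)
R = -88274174/3 (R = (⅓)*(-88274174) = -88274174/3 ≈ -2.9425e+7)
f(-86, -54)/(-35844) + R/D = (32 - 54)/(-35844) - 88274174/3/8295 = -22*(-1/35844) - 88274174/3*1/8295 = 11/17922 - 88274174/24885 = -527349824231/148662990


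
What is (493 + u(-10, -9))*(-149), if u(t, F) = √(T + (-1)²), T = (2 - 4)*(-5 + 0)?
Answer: -73457 - 149*√11 ≈ -73951.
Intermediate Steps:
T = 10 (T = -2*(-5) = 10)
u(t, F) = √11 (u(t, F) = √(10 + (-1)²) = √(10 + 1) = √11)
(493 + u(-10, -9))*(-149) = (493 + √11)*(-149) = -73457 - 149*√11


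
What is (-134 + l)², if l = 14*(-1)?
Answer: 21904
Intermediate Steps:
l = -14
(-134 + l)² = (-134 - 14)² = (-148)² = 21904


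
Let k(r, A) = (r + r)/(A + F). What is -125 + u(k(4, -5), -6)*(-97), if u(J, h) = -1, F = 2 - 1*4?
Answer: -28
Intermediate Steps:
F = -2 (F = 2 - 4 = -2)
k(r, A) = 2*r/(-2 + A) (k(r, A) = (r + r)/(A - 2) = (2*r)/(-2 + A) = 2*r/(-2 + A))
-125 + u(k(4, -5), -6)*(-97) = -125 - 1*(-97) = -125 + 97 = -28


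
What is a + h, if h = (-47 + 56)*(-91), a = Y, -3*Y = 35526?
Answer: -12661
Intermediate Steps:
Y = -11842 (Y = -⅓*35526 = -11842)
a = -11842
h = -819 (h = 9*(-91) = -819)
a + h = -11842 - 819 = -12661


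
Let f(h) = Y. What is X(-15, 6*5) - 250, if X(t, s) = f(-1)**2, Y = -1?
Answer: -249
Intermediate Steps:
f(h) = -1
X(t, s) = 1 (X(t, s) = (-1)**2 = 1)
X(-15, 6*5) - 250 = 1 - 250 = -249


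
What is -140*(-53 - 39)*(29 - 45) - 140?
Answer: -206220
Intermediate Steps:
-140*(-53 - 39)*(29 - 45) - 140 = -(-12880)*(-16) - 140 = -140*1472 - 140 = -206080 - 140 = -206220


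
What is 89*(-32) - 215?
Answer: -3063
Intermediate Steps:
89*(-32) - 215 = -2848 - 215 = -3063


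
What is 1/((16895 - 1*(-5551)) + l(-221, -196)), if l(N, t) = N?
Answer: 1/22225 ≈ 4.4994e-5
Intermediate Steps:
1/((16895 - 1*(-5551)) + l(-221, -196)) = 1/((16895 - 1*(-5551)) - 221) = 1/((16895 + 5551) - 221) = 1/(22446 - 221) = 1/22225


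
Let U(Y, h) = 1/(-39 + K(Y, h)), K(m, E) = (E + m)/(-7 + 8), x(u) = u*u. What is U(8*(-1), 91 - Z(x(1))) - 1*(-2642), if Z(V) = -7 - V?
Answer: 137385/52 ≈ 2642.0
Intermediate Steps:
x(u) = u²
K(m, E) = E + m (K(m, E) = (E + m)/1 = (E + m)*1 = E + m)
U(Y, h) = 1/(-39 + Y + h) (U(Y, h) = 1/(-39 + (h + Y)) = 1/(-39 + (Y + h)) = 1/(-39 + Y + h))
U(8*(-1), 91 - Z(x(1))) - 1*(-2642) = 1/(-39 + 8*(-1) + (91 - (-7 - 1*1²))) - 1*(-2642) = 1/(-39 - 8 + (91 - (-7 - 1*1))) + 2642 = 1/(-39 - 8 + (91 - (-7 - 1))) + 2642 = 1/(-39 - 8 + (91 - 1*(-8))) + 2642 = 1/(-39 - 8 + (91 + 8)) + 2642 = 1/(-39 - 8 + 99) + 2642 = 1/52 + 2642 = 137385/52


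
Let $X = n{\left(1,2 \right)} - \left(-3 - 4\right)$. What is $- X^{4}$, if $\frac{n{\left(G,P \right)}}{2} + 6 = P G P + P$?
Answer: $-2401$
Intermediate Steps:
$n{\left(G,P \right)} = -12 + 2 P + 2 G P^{2}$ ($n{\left(G,P \right)} = -12 + 2 \left(P G P + P\right) = -12 + 2 \left(G P P + P\right) = -12 + 2 \left(G P^{2} + P\right) = -12 + 2 \left(P + G P^{2}\right) = -12 + \left(2 P + 2 G P^{2}\right) = -12 + 2 P + 2 G P^{2}$)
$X = 7$ ($X = \left(-12 + 2 \cdot 2 + 2 \cdot 1 \cdot 2^{2}\right) - \left(-3 - 4\right) = \left(-12 + 4 + 2 \cdot 1 \cdot 4\right) - \left(-3 - 4\right) = \left(-12 + 4 + 8\right) - -7 = 0 + 7 = 7$)
$- X^{4} = - 7^{4} = \left(-1\right) 2401 = -2401$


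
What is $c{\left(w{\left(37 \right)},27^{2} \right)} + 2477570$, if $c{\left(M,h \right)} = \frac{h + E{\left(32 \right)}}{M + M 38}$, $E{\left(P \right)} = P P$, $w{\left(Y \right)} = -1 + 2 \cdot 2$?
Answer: $\frac{289877443}{117} \approx 2.4776 \cdot 10^{6}$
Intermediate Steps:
$w{\left(Y \right)} = 3$ ($w{\left(Y \right)} = -1 + 4 = 3$)
$E{\left(P \right)} = P^{2}$
$c{\left(M,h \right)} = \frac{1024 + h}{39 M}$ ($c{\left(M,h \right)} = \frac{h + 32^{2}}{M + M 38} = \frac{h + 1024}{M + 38 M} = \frac{1024 + h}{39 M}$)
$c{\left(w{\left(37 \right)},27^{2} \right)} + 2477570 = \frac{1024 + 27^{2}}{39 \cdot 3} + 2477570 = \frac{1}{39} \cdot \frac{1}{3} \left(1024 + 729\right) + 2477570 = \frac{1}{39} \cdot \frac{1}{3} \cdot 1753 + 2477570 = \frac{1753}{117} + 2477570 = \frac{289877443}{117}$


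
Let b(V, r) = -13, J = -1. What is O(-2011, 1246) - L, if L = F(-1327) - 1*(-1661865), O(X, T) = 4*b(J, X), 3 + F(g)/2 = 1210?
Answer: -1664331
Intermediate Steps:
F(g) = 2414 (F(g) = -6 + 2*1210 = -6 + 2420 = 2414)
O(X, T) = -52 (O(X, T) = 4*(-13) = -52)
L = 1664279 (L = 2414 - 1*(-1661865) = 2414 + 1661865 = 1664279)
O(-2011, 1246) - L = -52 - 1*1664279 = -52 - 1664279 = -1664331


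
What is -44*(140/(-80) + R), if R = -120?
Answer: 5357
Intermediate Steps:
-44*(140/(-80) + R) = -44*(140/(-80) - 120) = -44*(140*(-1/80) - 120) = -44*(-7/4 - 120) = -44*(-487/4) = 5357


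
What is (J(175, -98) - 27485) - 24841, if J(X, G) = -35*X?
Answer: -58451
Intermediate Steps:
(J(175, -98) - 27485) - 24841 = (-35*175 - 27485) - 24841 = (-6125 - 27485) - 24841 = -33610 - 24841 = -58451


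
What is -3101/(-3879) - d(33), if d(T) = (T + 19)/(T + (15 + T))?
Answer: 5497/34911 ≈ 0.15746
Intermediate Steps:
d(T) = (19 + T)/(15 + 2*T)
-3101/(-3879) - d(33) = -3101/(-3879) - (19 + 33)/(15 + 2*33) = -3101*(-1/3879) - 52/(15 + 66) = 3101/3879 - 52/81 = 5497/34911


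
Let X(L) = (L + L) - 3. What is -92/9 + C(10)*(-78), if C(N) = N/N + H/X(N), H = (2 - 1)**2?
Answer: -14200/153 ≈ -92.810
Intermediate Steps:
X(L) = -3 + 2*L (X(L) = 2*L - 3 = -3 + 2*L)
H = 1 (H = 1**2 = 1)
C(N) = 1 + 1/(-3 + 2*N) (C(N) = N/N + 1/(-3 + 2*N) = 1 + 1/(-3 + 2*N))
-92/9 + C(10)*(-78) = -92/9 + (2*(-1 + 10)/(-3 + 2*10))*(-78) = -92*1/9 + (2*9/(-3 + 20))*(-78) = -92/9 + (2*9/17)*(-78) = -92/9 + (2*(1/17)*9)*(-78) = -92/9 + (18/17)*(-78) = -92/9 - 1404/17 = -14200/153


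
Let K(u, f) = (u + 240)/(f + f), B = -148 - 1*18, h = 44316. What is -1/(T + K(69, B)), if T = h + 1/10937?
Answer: -3631084/160911739343 ≈ -2.2566e-5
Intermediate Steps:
B = -166 (B = -148 - 18 = -166)
K(u, f) = (240 + u)/(2*f) (K(u, f) = (240 + u)/((2*f)) = (240 + u)*(1/(2*f)) = (240 + u)/(2*f))
T = 484684093/10937 (T = 44316 + 1/10937 = 484684093/10937 ≈ 44316.)
-1/(T + K(69, B)) = -1/(484684093/10937 + (½)*(240 + 69)/(-166)) = -1/(484684093/10937 + (½)*(-1/166)*309) = -1/(484684093/10937 - 309/332) = -1/160911739343/3631084 = -1*3631084/160911739343 = -3631084/160911739343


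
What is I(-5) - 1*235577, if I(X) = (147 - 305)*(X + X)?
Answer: -233997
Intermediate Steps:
I(X) = -316*X
I(-5) - 1*235577 = -316*(-5) - 1*235577 = 1580 - 235577 = -233997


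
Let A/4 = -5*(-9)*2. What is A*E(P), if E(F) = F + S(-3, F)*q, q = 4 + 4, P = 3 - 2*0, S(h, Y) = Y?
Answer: 9720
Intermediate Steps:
A = 360 (A = 4*(-5*(-9)*2) = 4*(45*2) = 4*90 = 360)
P = 3 (P = 3 + 0 = 3)
q = 8
E(F) = 9*F (E(F) = F + F*8 = F + 8*F = 9*F)
A*E(P) = 360*(9*3) = 360*27 = 9720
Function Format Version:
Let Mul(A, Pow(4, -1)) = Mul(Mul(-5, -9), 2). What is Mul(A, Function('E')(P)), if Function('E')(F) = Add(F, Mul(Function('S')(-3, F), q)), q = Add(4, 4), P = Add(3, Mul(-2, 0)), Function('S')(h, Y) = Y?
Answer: 9720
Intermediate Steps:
A = 360 (A = Mul(4, Mul(Mul(-5, -9), 2)) = Mul(4, Mul(45, 2)) = Mul(4, 90) = 360)
P = 3 (P = Add(3, 0) = 3)
q = 8
Function('E')(F) = Mul(9, F) (Function('E')(F) = Add(F, Mul(F, 8)) = Add(F, Mul(8, F)) = Mul(9, F))
Mul(A, Function('E')(P)) = Mul(360, Mul(9, 3)) = Mul(360, 27) = 9720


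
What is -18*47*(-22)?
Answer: 18612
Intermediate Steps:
-18*47*(-22) = -846*(-22) = 18612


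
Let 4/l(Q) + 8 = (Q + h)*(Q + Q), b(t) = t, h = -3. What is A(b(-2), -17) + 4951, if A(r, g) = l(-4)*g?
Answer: 59395/12 ≈ 4949.6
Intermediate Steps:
l(Q) = 4/(-8 + 2*Q*(-3 + Q)) (l(Q) = 4/(-8 + (Q - 3)*(Q + Q)) = 4/(-8 + (-3 + Q)*(2*Q)) = 4/(-8 + 2*Q*(-3 + Q)))
A(r, g) = g/12 (A(r, g) = (2/(-4 + (-4)² - 3*(-4)))*g = (2/(-4 + 16 + 12))*g = (2/24)*g = (2*(1/24))*g = g/12)
A(b(-2), -17) + 4951 = (1/12)*(-17) + 4951 = -17/12 + 4951 = 59395/12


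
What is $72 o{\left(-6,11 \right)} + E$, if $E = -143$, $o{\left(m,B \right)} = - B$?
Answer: $-935$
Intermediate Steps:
$72 o{\left(-6,11 \right)} + E = 72 \left(\left(-1\right) 11\right) - 143 = 72 \left(-11\right) - 143 = -792 - 143 = -935$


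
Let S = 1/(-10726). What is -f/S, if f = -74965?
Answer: -804074590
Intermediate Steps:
S = -1/10726 ≈ -9.3231e-5
-f/S = -(-74965)/(-1/10726) = -(-74965)*(-10726) = -1*804074590 = -804074590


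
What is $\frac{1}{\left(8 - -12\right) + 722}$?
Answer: $\frac{1}{742} \approx 0.0013477$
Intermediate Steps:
$\frac{1}{\left(8 - -12\right) + 722} = \frac{1}{\left(8 + 12\right) + 722} = \frac{1}{20 + 722} = \frac{1}{742}$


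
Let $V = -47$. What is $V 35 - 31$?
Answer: $-1676$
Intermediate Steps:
$V 35 - 31 = \left(-47\right) 35 - 31 = -1645 - 31 = -1676$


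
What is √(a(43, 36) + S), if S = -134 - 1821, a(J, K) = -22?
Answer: I*√1977 ≈ 44.463*I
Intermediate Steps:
S = -1955
√(a(43, 36) + S) = √(-22 - 1955) = √(-1977) = I*√1977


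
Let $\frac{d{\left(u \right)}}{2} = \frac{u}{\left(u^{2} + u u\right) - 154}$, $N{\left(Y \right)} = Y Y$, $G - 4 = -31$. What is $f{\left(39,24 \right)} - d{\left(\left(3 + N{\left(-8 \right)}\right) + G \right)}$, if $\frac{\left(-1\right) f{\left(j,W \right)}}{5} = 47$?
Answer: $- \frac{357945}{1523} \approx -235.03$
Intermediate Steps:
$G = -27$ ($G = 4 - 31 = -27$)
$f{\left(j,W \right)} = -235$ ($f{\left(j,W \right)} = \left(-5\right) 47 = -235$)
$N{\left(Y \right)} = Y^{2}$
$d{\left(u \right)} = \frac{2 u}{-154 + 2 u^{2}}$ ($d{\left(u \right)} = 2 \frac{u}{\left(u^{2} + u u\right) - 154} = 2 \frac{u}{\left(u^{2} + u^{2}\right) - 154} = 2 \frac{u}{2 u^{2} - 154} = 2 \frac{u}{-154 + 2 u^{2}} = \frac{2 u}{-154 + 2 u^{2}}$)
$f{\left(39,24 \right)} - d{\left(\left(3 + N{\left(-8 \right)}\right) + G \right)} = -235 - \frac{\left(3 + \left(-8\right)^{2}\right) - 27}{-77 + \left(\left(3 + \left(-8\right)^{2}\right) - 27\right)^{2}} = -235 - \frac{\left(3 + 64\right) - 27}{-77 + \left(\left(3 + 64\right) - 27\right)^{2}} = -235 - \frac{67 - 27}{-77 + \left(67 - 27\right)^{2}} = -235 - \frac{40}{-77 + 40^{2}} = -235 - \frac{40}{-77 + 1600} = -235 - \frac{40}{1523} = - \frac{357945}{1523}$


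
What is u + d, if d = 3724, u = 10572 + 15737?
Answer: 30033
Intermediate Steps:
u = 26309
u + d = 26309 + 3724 = 30033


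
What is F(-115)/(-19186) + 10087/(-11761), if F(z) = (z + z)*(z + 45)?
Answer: -191440641/112823273 ≈ -1.6968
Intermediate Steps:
F(z) = 2*z*(45 + z) (F(z) = (2*z)*(45 + z) = 2*z*(45 + z))
F(-115)/(-19186) + 10087/(-11761) = (2*(-115)*(45 - 115))/(-19186) + 10087/(-11761) = (2*(-115)*(-70))*(-1/19186) + 10087*(-1/11761) = 16100*(-1/19186) - 10087/11761 = -8050/9593 - 10087/11761 = -191440641/112823273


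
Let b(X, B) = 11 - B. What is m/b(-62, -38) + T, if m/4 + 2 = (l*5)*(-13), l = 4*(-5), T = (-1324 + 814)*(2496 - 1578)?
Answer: -22935628/49 ≈ -4.6807e+5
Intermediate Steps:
T = -468180 (T = -510*918 = -468180)
l = -20
m = 5192 (m = -8 + 4*(-20*5*(-13)) = -8 + 4*(-100*(-13)) = -8 + 4*1300 = -8 + 5200 = 5192)
m/b(-62, -38) + T = 5192/(11 - 1*(-38)) - 468180 = 5192/(11 + 38) - 468180 = 5192/49 - 468180 = -22935628/49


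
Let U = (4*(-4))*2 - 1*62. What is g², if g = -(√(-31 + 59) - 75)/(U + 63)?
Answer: 5653/961 - 300*√7/961 ≈ 5.0565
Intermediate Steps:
U = -94 (U = -16*2 - 62 = -32 - 62 = -94)
g = -75/31 + 2*√7/31 (g = -(√(-31 + 59) - 75)/(-94 + 63) = -(√28 - 75)/(-31) = -(2*√7 - 75)*(-1)/31 = -(-75 + 2*√7)*(-1)/31 = -(75/31 - 2*√7/31) = -75/31 + 2*√7/31 ≈ -2.2487)
g² = (-75/31 + 2*√7/31)²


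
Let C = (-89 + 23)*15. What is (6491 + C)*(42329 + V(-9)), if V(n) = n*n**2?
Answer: 228841600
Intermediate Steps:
C = -990 (C = -66*15 = -990)
V(n) = n**3
(6491 + C)*(42329 + V(-9)) = (6491 - 990)*(42329 + (-9)**3) = 5501*(42329 - 729) = 5501*41600 = 228841600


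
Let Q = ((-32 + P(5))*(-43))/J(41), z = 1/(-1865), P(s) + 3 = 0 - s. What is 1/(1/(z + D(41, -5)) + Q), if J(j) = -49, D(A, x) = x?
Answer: -456974/16132105 ≈ -0.028327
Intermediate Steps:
P(s) = -3 - s (P(s) = -3 + (0 - s) = -3 - s)
z = -1/1865 ≈ -0.00053619
Q = -1720/49 (Q = ((-32 + (-3 - 1*5))*(-43))/(-49) = ((-32 + (-3 - 5))*(-43))*(-1/49) = ((-32 - 8)*(-43))*(-1/49) = -40*(-43)*(-1/49) = 1720*(-1/49) = -1720/49 ≈ -35.102)
1/(1/(z + D(41, -5)) + Q) = 1/(1/(-1/1865 - 5) - 1720/49) = 1/(1/(-9326/1865) - 1720/49) = 1/(-1865/9326 - 1720/49) = 1/(-16132105/456974) = -456974/16132105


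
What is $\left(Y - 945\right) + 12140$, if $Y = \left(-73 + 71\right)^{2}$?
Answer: $11199$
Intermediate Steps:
$Y = 4$ ($Y = \left(-2\right)^{2} = 4$)
$\left(Y - 945\right) + 12140 = \left(4 - 945\right) + 12140 = -941 + 12140 = 11199$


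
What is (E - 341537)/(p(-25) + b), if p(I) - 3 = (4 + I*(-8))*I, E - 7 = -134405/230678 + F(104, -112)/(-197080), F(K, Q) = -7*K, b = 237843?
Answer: -49764968247343/33913792829420 ≈ -1.4674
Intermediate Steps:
E = 2806860941/437134810 (E = 7 + (-134405/230678 - 7*104/(-197080)) = 7 + (-134405*1/230678 - 728*(-1/197080)) = 7 + (-134405/230678 + 7/1895) = 7 - 253082729/437134810 = 2806860941/437134810 ≈ 6.4210)
p(I) = 3 + I*(4 - 8*I) (p(I) = 3 + (4 + I*(-8))*I = 3 + (4 - 8*I)*I = 3 + I*(4 - 8*I))
(E - 341537)/(p(-25) + b) = (2806860941/437134810 - 341537)/((3 - 8*(-25)**2 + 4*(-25)) + 237843) = -149294904742029/(437134810*((3 - 8*625 - 100) + 237843)) = -149294904742029/(437134810*((3 - 5000 - 100) + 237843)) = -149294904742029/(437134810*(-5097 + 237843)) = -149294904742029/437134810/232746 = -149294904742029/437134810*1/232746 = -49764968247343/33913792829420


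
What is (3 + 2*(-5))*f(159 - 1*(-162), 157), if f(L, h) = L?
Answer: -2247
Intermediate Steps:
(3 + 2*(-5))*f(159 - 1*(-162), 157) = (3 + 2*(-5))*(159 - 1*(-162)) = (3 - 10)*(159 + 162) = -7*321 = -2247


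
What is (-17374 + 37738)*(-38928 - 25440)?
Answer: -1310789952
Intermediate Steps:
(-17374 + 37738)*(-38928 - 25440) = 20364*(-64368) = -1310789952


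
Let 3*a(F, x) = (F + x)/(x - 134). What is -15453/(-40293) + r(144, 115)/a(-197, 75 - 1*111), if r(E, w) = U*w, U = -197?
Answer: -51727081789/1043141 ≈ -49588.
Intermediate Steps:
r(E, w) = -197*w
a(F, x) = (F + x)/(3*(-134 + x)) (a(F, x) = ((F + x)/(x - 134))/3 = ((F + x)/(-134 + x))/3 = (F + x)/(3*(-134 + x)))
-15453/(-40293) + r(144, 115)/a(-197, 75 - 1*111) = -15453/(-40293) + (-197*115)/(((-197 + (75 - 1*111))/(3*(-134 + (75 - 1*111))))) = -15453*(-1/40293) - 22655*3*(-134 + (75 - 111))/(-197 + (75 - 111)) = 1717/4477 - 22655*3*(-134 - 36)/(-197 - 36) = 1717/4477 - 22655/((⅓)*(-233)/(-170)) = 1717/4477 - 22655/((⅓)*(-1/170)*(-233)) = 1717/4477 - 22655/233/510 = 1717/4477 - 22655*510/233 = 1717/4477 - 11554050/233 = -51727081789/1043141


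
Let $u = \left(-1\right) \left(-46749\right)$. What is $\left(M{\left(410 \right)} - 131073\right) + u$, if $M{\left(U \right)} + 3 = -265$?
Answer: $-84592$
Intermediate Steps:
$u = 46749$
$M{\left(U \right)} = -268$ ($M{\left(U \right)} = -3 - 265 = -268$)
$\left(M{\left(410 \right)} - 131073\right) + u = \left(-268 - 131073\right) + 46749 = -131341 + 46749 = -84592$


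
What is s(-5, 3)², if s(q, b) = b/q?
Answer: 9/25 ≈ 0.36000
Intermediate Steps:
s(-5, 3)² = (3/(-5))² = (3*(-⅕))² = (-⅗)² = 9/25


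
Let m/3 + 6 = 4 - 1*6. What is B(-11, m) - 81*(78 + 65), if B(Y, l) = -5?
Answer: -11588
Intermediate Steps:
m = -24 (m = -18 + 3*(4 - 1*6) = -18 + 3*(4 - 6) = -18 + 3*(-2) = -18 - 6 = -24)
B(-11, m) - 81*(78 + 65) = -5 - 81*(78 + 65) = -5 - 81*143 = -5 - 11583 = -11588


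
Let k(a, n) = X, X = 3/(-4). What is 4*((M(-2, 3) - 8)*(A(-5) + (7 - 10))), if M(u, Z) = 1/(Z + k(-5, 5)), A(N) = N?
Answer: 2176/9 ≈ 241.78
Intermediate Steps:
X = -¾ (X = 3*(-¼) = -¾ ≈ -0.75000)
k(a, n) = -¾
M(u, Z) = 1/(-¾ + Z) (M(u, Z) = 1/(Z - ¾) = 1/(-¾ + Z))
4*((M(-2, 3) - 8)*(A(-5) + (7 - 10))) = 4*((4/(-3 + 4*3) - 8)*(-5 + (7 - 10))) = 4*((4/(-3 + 12) - 8)*(-5 - 3)) = 4*((4/9 - 8)*(-8)) = 4*(-68/9*(-8)) = 4*(544/9) = 2176/9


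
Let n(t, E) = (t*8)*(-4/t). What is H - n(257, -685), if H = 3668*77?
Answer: 282468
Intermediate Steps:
n(t, E) = -32 (n(t, E) = (8*t)*(-4/t) = -32)
H = 282436
H - n(257, -685) = 282436 - 1*(-32) = 282436 + 32 = 282468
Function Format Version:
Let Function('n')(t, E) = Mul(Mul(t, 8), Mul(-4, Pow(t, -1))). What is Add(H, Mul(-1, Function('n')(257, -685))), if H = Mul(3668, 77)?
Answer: 282468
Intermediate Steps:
Function('n')(t, E) = -32 (Function('n')(t, E) = Mul(Mul(8, t), Mul(-4, Pow(t, -1))) = -32)
H = 282436
Add(H, Mul(-1, Function('n')(257, -685))) = Add(282436, Mul(-1, -32)) = Add(282436, 32) = 282468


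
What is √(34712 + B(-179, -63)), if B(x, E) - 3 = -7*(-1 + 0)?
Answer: 3*√3858 ≈ 186.34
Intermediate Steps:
B(x, E) = 10 (B(x, E) = 3 - 7*(-1 + 0) = 3 - 7*(-1) = 3 + 7 = 10)
√(34712 + B(-179, -63)) = √(34712 + 10) = √34722 = 3*√3858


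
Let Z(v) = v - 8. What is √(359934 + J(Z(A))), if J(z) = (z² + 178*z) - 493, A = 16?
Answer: √360929 ≈ 600.77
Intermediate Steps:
Z(v) = -8 + v
J(z) = -493 + z² + 178*z
√(359934 + J(Z(A))) = √(359934 + (-493 + (-8 + 16)² + 178*(-8 + 16))) = √(359934 + (-493 + 8² + 178*8)) = √(359934 + (-493 + 64 + 1424)) = √(359934 + 995) = √360929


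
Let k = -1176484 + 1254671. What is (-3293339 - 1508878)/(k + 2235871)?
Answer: -4802217/2314058 ≈ -2.0752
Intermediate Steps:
k = 78187
(-3293339 - 1508878)/(k + 2235871) = (-3293339 - 1508878)/(78187 + 2235871) = -4802217/2314058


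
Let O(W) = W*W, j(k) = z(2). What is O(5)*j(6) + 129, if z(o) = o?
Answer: 179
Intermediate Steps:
j(k) = 2
O(W) = W²
O(5)*j(6) + 129 = 5²*2 + 129 = 25*2 + 129 = 50 + 129 = 179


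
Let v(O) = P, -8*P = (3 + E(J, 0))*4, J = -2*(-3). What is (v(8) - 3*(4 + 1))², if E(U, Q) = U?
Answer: 1521/4 ≈ 380.25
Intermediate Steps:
J = 6
P = -9/2 (P = -(3 + 6)*4/8 = -9*4/8 = -⅛*36 = -9/2 ≈ -4.5000)
v(O) = -9/2
(v(8) - 3*(4 + 1))² = (-9/2 - 3*(4 + 1))² = (-9/2 - 3*5)² = (-9/2 - 15)² = (-39/2)² = 1521/4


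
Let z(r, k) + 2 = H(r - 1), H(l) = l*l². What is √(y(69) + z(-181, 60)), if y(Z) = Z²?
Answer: I*√6023809 ≈ 2454.3*I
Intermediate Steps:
H(l) = l³
z(r, k) = -2 + (-1 + r)³ (z(r, k) = -2 + (r - 1)³ = -2 + (-1 + r)³)
√(y(69) + z(-181, 60)) = √(69² + (-2 + (-1 - 181)³)) = √(4761 + (-2 + (-182)³)) = √(4761 + (-2 - 6028568)) = √(4761 - 6028570) = √(-6023809) = I*√6023809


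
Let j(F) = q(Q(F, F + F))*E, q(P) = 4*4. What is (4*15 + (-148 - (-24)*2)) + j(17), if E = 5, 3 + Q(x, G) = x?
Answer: 40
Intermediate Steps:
Q(x, G) = -3 + x
q(P) = 16
j(F) = 80 (j(F) = 16*5 = 80)
(4*15 + (-148 - (-24)*2)) + j(17) = (4*15 + (-148 - (-24)*2)) + 80 = (60 + (-148 - 1*(-48))) + 80 = (60 + (-148 + 48)) + 80 = (60 - 100) + 80 = -40 + 80 = 40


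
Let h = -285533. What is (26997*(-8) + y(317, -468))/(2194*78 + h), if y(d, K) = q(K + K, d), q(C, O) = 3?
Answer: 215973/114401 ≈ 1.8879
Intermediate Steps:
y(d, K) = 3
(26997*(-8) + y(317, -468))/(2194*78 + h) = (26997*(-8) + 3)/(2194*78 - 285533) = (-215976 + 3)/(171132 - 285533) = -215973/(-114401) = -215973*(-1/114401) = 215973/114401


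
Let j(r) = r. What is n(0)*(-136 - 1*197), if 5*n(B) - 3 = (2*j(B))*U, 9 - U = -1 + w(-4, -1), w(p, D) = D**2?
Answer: -999/5 ≈ -199.80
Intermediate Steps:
U = 9 (U = 9 - (-1 + (-1)**2) = 9 - (-1 + 1) = 9 - 1*0 = 9 + 0 = 9)
n(B) = 3/5 + 18*B/5 (n(B) = 3/5 + ((2*B)*9)/5 = 3/5 + (18*B)/5 = 3/5 + 18*B/5)
n(0)*(-136 - 1*197) = (3/5 + (18/5)*0)*(-136 - 1*197) = (3/5 + 0)*(-136 - 197) = (3/5)*(-333) = -999/5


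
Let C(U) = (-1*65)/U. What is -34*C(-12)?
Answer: -1105/6 ≈ -184.17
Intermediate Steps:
C(U) = -65/U
-34*C(-12) = -(-2210)/(-12) = -(-2210)*(-1)/12 = -34*65/12 = -1105/6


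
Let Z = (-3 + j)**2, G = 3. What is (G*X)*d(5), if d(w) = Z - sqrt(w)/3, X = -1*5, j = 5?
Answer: -60 + 5*sqrt(5) ≈ -48.820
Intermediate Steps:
Z = 4 (Z = (-3 + 5)**2 = 2**2 = 4)
X = -5
d(w) = 4 - sqrt(w)/3
(G*X)*d(5) = (3*(-5))*(4 - sqrt(5)/3) = -15*(4 - sqrt(5)/3) = -60 + 5*sqrt(5)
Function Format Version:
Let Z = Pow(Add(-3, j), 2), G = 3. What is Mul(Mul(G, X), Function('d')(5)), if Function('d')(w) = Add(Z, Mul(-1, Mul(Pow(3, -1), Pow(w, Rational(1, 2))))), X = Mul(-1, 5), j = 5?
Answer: Add(-60, Mul(5, Pow(5, Rational(1, 2)))) ≈ -48.820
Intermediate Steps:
Z = 4 (Z = Pow(Add(-3, 5), 2) = Pow(2, 2) = 4)
X = -5
Function('d')(w) = Add(4, Mul(Rational(-1, 3), Pow(w, Rational(1, 2)))) (Function('d')(w) = Add(4, Mul(-1, Mul(Pow(3, -1), Pow(w, Rational(1, 2))))) = Add(4, Mul(-1, Mul(Rational(1, 3), Pow(w, Rational(1, 2))))) = Add(4, Mul(Rational(-1, 3), Pow(w, Rational(1, 2)))))
Mul(Mul(G, X), Function('d')(5)) = Mul(Mul(3, -5), Add(4, Mul(Rational(-1, 3), Pow(5, Rational(1, 2))))) = Mul(-15, Add(4, Mul(Rational(-1, 3), Pow(5, Rational(1, 2))))) = Add(-60, Mul(5, Pow(5, Rational(1, 2))))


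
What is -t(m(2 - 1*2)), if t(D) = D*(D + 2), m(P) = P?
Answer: 0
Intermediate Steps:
t(D) = D*(2 + D)
-t(m(2 - 1*2)) = -(2 - 1*2)*(2 + (2 - 1*2)) = -(2 - 2)*(2 + (2 - 2)) = -0*(2 + 0) = -0*2 = -1*0 = 0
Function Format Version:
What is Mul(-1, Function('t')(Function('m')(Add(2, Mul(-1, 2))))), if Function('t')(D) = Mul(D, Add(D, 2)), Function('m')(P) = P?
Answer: 0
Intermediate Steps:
Function('t')(D) = Mul(D, Add(2, D))
Mul(-1, Function('t')(Function('m')(Add(2, Mul(-1, 2))))) = Mul(-1, Mul(Add(2, Mul(-1, 2)), Add(2, Add(2, Mul(-1, 2))))) = Mul(-1, Mul(Add(2, -2), Add(2, Add(2, -2)))) = Mul(-1, Mul(0, Add(2, 0))) = Mul(-1, Mul(0, 2)) = Mul(-1, 0) = 0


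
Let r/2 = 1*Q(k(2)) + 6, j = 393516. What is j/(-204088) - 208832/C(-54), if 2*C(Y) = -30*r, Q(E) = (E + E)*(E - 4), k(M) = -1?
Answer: 331493887/765330 ≈ 433.14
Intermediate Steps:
Q(E) = 2*E*(-4 + E) (Q(E) = (2*E)*(-4 + E) = 2*E*(-4 + E))
r = 32 (r = 2*(1*(2*(-1)*(-4 - 1)) + 6) = 2*(1*(2*(-1)*(-5)) + 6) = 2*(1*10 + 6) = 2*(10 + 6) = 2*16 = 32)
C(Y) = -480 (C(Y) = (-30*32)/2 = (1/2)*(-960) = -480)
j/(-204088) - 208832/C(-54) = 393516/(-204088) - 208832/(-480) = 393516*(-1/204088) - 208832*(-1/480) = -98379/51022 + 6526/15 = 331493887/765330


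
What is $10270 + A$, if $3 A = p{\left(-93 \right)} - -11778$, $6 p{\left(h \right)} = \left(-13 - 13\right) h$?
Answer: $\frac{42991}{3} \approx 14330.0$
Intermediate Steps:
$p{\left(h \right)} = - \frac{13 h}{3}$ ($p{\left(h \right)} = \frac{\left(-13 - 13\right) h}{6} = \frac{\left(-26\right) h}{6} = - \frac{13 h}{3}$)
$A = \frac{12181}{3}$ ($A = \frac{\left(- \frac{13}{3}\right) \left(-93\right) - -11778}{3} = \frac{403 + 11778}{3} = \frac{1}{3} \cdot 12181 = \frac{12181}{3} \approx 4060.3$)
$10270 + A = 10270 + \frac{12181}{3} = \frac{42991}{3}$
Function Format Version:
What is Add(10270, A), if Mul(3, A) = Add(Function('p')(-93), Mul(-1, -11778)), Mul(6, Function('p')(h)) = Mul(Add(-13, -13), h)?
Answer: Rational(42991, 3) ≈ 14330.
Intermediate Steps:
Function('p')(h) = Mul(Rational(-13, 3), h) (Function('p')(h) = Mul(Rational(1, 6), Mul(Add(-13, -13), h)) = Mul(Rational(1, 6), Mul(-26, h)) = Mul(Rational(-13, 3), h))
A = Rational(12181, 3) (A = Mul(Rational(1, 3), Add(Mul(Rational(-13, 3), -93), Mul(-1, -11778))) = Mul(Rational(1, 3), Add(403, 11778)) = Mul(Rational(1, 3), 12181) = Rational(12181, 3) ≈ 4060.3)
Add(10270, A) = Add(10270, Rational(12181, 3)) = Rational(42991, 3)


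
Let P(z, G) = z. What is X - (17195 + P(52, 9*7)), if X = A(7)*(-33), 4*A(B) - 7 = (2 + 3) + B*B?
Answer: -71001/4 ≈ -17750.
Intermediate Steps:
A(B) = 3 + B**2/4 (A(B) = 7/4 + ((2 + 3) + B*B)/4 = 7/4 + (5 + B**2)/4 = 7/4 + (5/4 + B**2/4) = 3 + B**2/4)
X = -2013/4 (X = (3 + (1/4)*7**2)*(-33) = (3 + (1/4)*49)*(-33) = (3 + 49/4)*(-33) = (61/4)*(-33) = -2013/4 ≈ -503.25)
X - (17195 + P(52, 9*7)) = -2013/4 - (17195 + 52) = -2013/4 - 1*17247 = -2013/4 - 17247 = -71001/4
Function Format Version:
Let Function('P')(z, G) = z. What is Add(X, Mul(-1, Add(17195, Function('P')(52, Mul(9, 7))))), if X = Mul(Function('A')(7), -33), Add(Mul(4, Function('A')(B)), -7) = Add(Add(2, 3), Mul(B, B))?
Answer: Rational(-71001, 4) ≈ -17750.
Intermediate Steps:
Function('A')(B) = Add(3, Mul(Rational(1, 4), Pow(B, 2))) (Function('A')(B) = Add(Rational(7, 4), Mul(Rational(1, 4), Add(Add(2, 3), Mul(B, B)))) = Add(Rational(7, 4), Mul(Rational(1, 4), Add(5, Pow(B, 2)))) = Add(Rational(7, 4), Add(Rational(5, 4), Mul(Rational(1, 4), Pow(B, 2)))) = Add(3, Mul(Rational(1, 4), Pow(B, 2))))
X = Rational(-2013, 4) (X = Mul(Add(3, Mul(Rational(1, 4), Pow(7, 2))), -33) = Mul(Add(3, Mul(Rational(1, 4), 49)), -33) = Mul(Add(3, Rational(49, 4)), -33) = Mul(Rational(61, 4), -33) = Rational(-2013, 4) ≈ -503.25)
Add(X, Mul(-1, Add(17195, Function('P')(52, Mul(9, 7))))) = Add(Rational(-2013, 4), Mul(-1, Add(17195, 52))) = Add(Rational(-2013, 4), Mul(-1, 17247)) = Add(Rational(-2013, 4), -17247) = Rational(-71001, 4)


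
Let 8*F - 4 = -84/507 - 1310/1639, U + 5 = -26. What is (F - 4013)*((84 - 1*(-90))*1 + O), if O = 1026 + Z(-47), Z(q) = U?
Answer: -5197186014279/1107964 ≈ -4.6908e+6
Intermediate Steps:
U = -31 (U = -5 - 26 = -31)
Z(q) = -31
O = 995 (O = 1026 - 31 = 995)
F = 420341/1107964 (F = ½ + (-84/507 - 1310/1639)/8 = ½ + (-84*1/507 - 1310*1/1639)/8 = ½ + (-28/169 - 1310/1639)/8 = ½ + (⅛)*(-267282/276991) = ½ - 133641/1107964 = 420341/1107964 ≈ 0.37938)
(F - 4013)*((84 - 1*(-90))*1 + O) = (420341/1107964 - 4013)*((84 - 1*(-90))*1 + 995) = -4445839191*((84 + 90)*1 + 995)/1107964 = -4445839191*(174*1 + 995)/1107964 = -4445839191*(174 + 995)/1107964 = -4445839191/1107964*1169 = -5197186014279/1107964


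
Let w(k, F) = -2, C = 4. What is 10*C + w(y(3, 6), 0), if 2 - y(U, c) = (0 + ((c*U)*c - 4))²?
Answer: 38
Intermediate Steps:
y(U, c) = 2 - (-4 + U*c²)² (y(U, c) = 2 - (0 + ((c*U)*c - 4))² = 2 - (0 + ((U*c)*c - 4))² = 2 - (0 + (U*c² - 4))² = 2 - (0 + (-4 + U*c²))² = 2 - (-4 + U*c²)²)
10*C + w(y(3, 6), 0) = 10*4 - 2 = 40 - 2 = 38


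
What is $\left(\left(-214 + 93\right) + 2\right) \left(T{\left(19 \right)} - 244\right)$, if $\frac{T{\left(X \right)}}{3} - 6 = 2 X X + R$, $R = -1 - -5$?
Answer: $-232288$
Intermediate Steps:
$R = 4$ ($R = -1 + 5 = 4$)
$T{\left(X \right)} = 30 + 6 X^{2}$ ($T{\left(X \right)} = 18 + 3 \left(2 X X + 4\right) = 18 + 3 \left(2 X^{2} + 4\right) = 18 + 3 \left(4 + 2 X^{2}\right) = 18 + \left(12 + 6 X^{2}\right) = 30 + 6 X^{2}$)
$\left(\left(-214 + 93\right) + 2\right) \left(T{\left(19 \right)} - 244\right) = \left(\left(-214 + 93\right) + 2\right) \left(\left(30 + 6 \cdot 19^{2}\right) - 244\right) = \left(-121 + 2\right) \left(\left(30 + 6 \cdot 361\right) - 244\right) = - 119 \left(\left(30 + 2166\right) - 244\right) = - 119 \left(2196 - 244\right) = \left(-119\right) 1952 = -232288$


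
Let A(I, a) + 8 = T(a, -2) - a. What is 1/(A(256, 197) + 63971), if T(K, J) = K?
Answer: 1/63963 ≈ 1.5634e-5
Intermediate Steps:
A(I, a) = -8 (A(I, a) = -8 + (a - a) = -8 + 0 = -8)
1/(A(256, 197) + 63971) = 1/(-8 + 63971) = 1/63963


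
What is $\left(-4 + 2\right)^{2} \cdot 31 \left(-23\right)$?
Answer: $-2852$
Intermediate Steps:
$\left(-4 + 2\right)^{2} \cdot 31 \left(-23\right) = \left(-2\right)^{2} \cdot 31 \left(-23\right) = 4 \cdot 31 \left(-23\right) = 124 \left(-23\right) = -2852$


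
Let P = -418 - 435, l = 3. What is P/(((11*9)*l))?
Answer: -853/297 ≈ -2.8721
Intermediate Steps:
P = -853
P/(((11*9)*l)) = -853/((11*9)*3) = -853/(99*3) = -853/297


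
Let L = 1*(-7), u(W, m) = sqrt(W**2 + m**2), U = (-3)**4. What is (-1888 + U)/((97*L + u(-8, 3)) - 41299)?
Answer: 75854246/1762152411 + 1807*sqrt(73)/1762152411 ≈ 0.043055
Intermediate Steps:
U = 81
L = -7
(-1888 + U)/((97*L + u(-8, 3)) - 41299) = (-1888 + 81)/((97*(-7) + sqrt((-8)**2 + 3**2)) - 41299) = -1807/((-679 + sqrt(64 + 9)) - 41299) = -1807/((-679 + sqrt(73)) - 41299) = -1807/(-41978 + sqrt(73))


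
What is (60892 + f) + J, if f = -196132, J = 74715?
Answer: -60525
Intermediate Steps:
(60892 + f) + J = (60892 - 196132) + 74715 = -135240 + 74715 = -60525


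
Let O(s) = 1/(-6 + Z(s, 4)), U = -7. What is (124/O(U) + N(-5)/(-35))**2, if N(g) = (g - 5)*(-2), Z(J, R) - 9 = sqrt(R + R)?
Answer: 12787392/49 + 1289600*sqrt(2)/7 ≈ 5.2151e+5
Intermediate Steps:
Z(J, R) = 9 + sqrt(2)*sqrt(R) (Z(J, R) = 9 + sqrt(R + R) = 9 + sqrt(2*R) = 9 + sqrt(2)*sqrt(R))
O(s) = 1/(3 + 2*sqrt(2)) (O(s) = 1/(-6 + (9 + sqrt(2)*sqrt(4))) = 1/(-6 + (9 + sqrt(2)*2)) = 1/(-6 + (9 + 2*sqrt(2))) = 1/(3 + 2*sqrt(2)))
N(g) = 10 - 2*g (N(g) = (-5 + g)*(-2) = 10 - 2*g)
(124/O(U) + N(-5)/(-35))**2 = (124/(3 - 2*sqrt(2)) + (10 - 2*(-5))/(-35))**2 = (124/(3 - 2*sqrt(2)) + (10 + 10)*(-1/35))**2 = (124/(3 - 2*sqrt(2)) + 20*(-1/35))**2 = (124/(3 - 2*sqrt(2)) - 4/7)**2 = (-4/7 + 124/(3 - 2*sqrt(2)))**2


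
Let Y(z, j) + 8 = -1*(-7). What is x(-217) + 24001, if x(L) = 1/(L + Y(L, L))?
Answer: 5232217/218 ≈ 24001.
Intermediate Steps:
Y(z, j) = -1 (Y(z, j) = -8 - 1*(-7) = -8 + 7 = -1)
x(L) = 1/(-1 + L) (x(L) = 1/(L - 1) = 1/(-1 + L))
x(-217) + 24001 = 1/(-1 - 217) + 24001 = 1/(-218) + 24001 = -1/218 + 24001 = 5232217/218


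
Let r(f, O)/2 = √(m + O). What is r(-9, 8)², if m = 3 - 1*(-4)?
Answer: 60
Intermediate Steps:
m = 7 (m = 3 + 4 = 7)
r(f, O) = 2*√(7 + O)
r(-9, 8)² = (2*√(7 + 8))² = (2*√15)² = 60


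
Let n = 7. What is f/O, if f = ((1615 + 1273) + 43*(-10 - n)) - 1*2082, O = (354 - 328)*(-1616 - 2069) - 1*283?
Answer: -25/32031 ≈ -0.00078049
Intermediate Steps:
O = -96093 (O = 26*(-3685) - 283 = -95810 - 283 = -96093)
f = 75 (f = ((1615 + 1273) + 43*(-10 - 1*7)) - 1*2082 = (2888 + 43*(-10 - 7)) - 2082 = (2888 + 43*(-17)) - 2082 = (2888 - 731) - 2082 = 2157 - 2082 = 75)
f/O = 75/(-96093) = 75*(-1/96093) = -25/32031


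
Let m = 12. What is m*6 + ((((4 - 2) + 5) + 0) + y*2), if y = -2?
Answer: 75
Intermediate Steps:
m*6 + ((((4 - 2) + 5) + 0) + y*2) = 12*6 + ((((4 - 2) + 5) + 0) - 2*2) = 72 + (((2 + 5) + 0) - 4) = 72 + ((7 + 0) - 4) = 72 + (7 - 4) = 72 + 3 = 75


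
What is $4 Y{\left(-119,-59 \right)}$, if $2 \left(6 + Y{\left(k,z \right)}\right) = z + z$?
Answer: $-260$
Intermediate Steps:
$Y{\left(k,z \right)} = -6 + z$ ($Y{\left(k,z \right)} = -6 + \frac{z + z}{2} = -6 + \frac{2 z}{2} = -6 + z$)
$4 Y{\left(-119,-59 \right)} = 4 \left(-6 - 59\right) = 4 \left(-65\right) = -260$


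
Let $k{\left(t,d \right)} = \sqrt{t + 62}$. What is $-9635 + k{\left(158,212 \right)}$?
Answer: $-9635 + 2 \sqrt{55} \approx -9620.2$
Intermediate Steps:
$k{\left(t,d \right)} = \sqrt{62 + t}$
$-9635 + k{\left(158,212 \right)} = -9635 + \sqrt{62 + 158} = -9635 + \sqrt{220} = -9635 + 2 \sqrt{55}$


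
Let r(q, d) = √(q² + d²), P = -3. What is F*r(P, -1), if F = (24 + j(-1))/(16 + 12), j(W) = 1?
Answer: 25*√10/28 ≈ 2.8235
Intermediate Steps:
F = 25/28 (F = (24 + 1)/(16 + 12) = 25/28 ≈ 0.89286)
r(q, d) = √(d² + q²)
F*r(P, -1) = 25*√((-1)² + (-3)²)/28 = 25*√(1 + 9)/28 = 25*√10/28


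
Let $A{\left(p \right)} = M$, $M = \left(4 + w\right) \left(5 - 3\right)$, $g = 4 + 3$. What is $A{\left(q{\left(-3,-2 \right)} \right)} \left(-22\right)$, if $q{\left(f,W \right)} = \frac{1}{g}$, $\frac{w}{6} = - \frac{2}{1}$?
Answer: $352$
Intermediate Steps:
$w = -12$ ($w = 6 \left(- \frac{2}{1}\right) = 6 \left(\left(-2\right) 1\right) = 6 \left(-2\right) = -12$)
$g = 7$
$q{\left(f,W \right)} = \frac{1}{7}$
$M = -16$ ($M = \left(4 - 12\right) \left(5 - 3\right) = \left(-8\right) 2 = -16$)
$A{\left(p \right)} = -16$
$A{\left(q{\left(-3,-2 \right)} \right)} \left(-22\right) = \left(-16\right) \left(-22\right) = 352$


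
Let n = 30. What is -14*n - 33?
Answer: -453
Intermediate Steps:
-14*n - 33 = -14*30 - 33 = -420 - 33 = -453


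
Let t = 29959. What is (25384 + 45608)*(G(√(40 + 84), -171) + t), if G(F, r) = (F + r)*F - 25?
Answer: 2133877536 - 24279264*√31 ≈ 1.9987e+9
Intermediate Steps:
G(F, r) = -25 + F*(F + r) (G(F, r) = F*(F + r) - 25 = -25 + F*(F + r))
(25384 + 45608)*(G(√(40 + 84), -171) + t) = (25384 + 45608)*((-25 + (√(40 + 84))² + √(40 + 84)*(-171)) + 29959) = 70992*((-25 + (√124)² + √124*(-171)) + 29959) = 70992*((-25 + (2*√31)² + (2*√31)*(-171)) + 29959) = 70992*((-25 + 124 - 342*√31) + 29959) = 70992*((99 - 342*√31) + 29959) = 70992*(30058 - 342*√31) = 2133877536 - 24279264*√31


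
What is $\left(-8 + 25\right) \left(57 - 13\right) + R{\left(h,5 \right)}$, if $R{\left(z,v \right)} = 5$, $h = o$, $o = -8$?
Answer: $753$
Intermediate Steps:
$h = -8$
$\left(-8 + 25\right) \left(57 - 13\right) + R{\left(h,5 \right)} = \left(-8 + 25\right) \left(57 - 13\right) + 5 = 17 \left(57 - 13\right) + 5 = 17 \cdot 44 + 5 = 748 + 5 = 753$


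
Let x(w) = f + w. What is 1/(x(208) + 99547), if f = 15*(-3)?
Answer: 1/99710 ≈ 1.0029e-5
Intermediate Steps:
f = -45
x(w) = -45 + w
1/(x(208) + 99547) = 1/((-45 + 208) + 99547) = 1/(163 + 99547) = 1/99710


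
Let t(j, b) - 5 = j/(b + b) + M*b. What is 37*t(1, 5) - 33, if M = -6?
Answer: -9543/10 ≈ -954.30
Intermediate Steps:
t(j, b) = 5 - 6*b + j/(2*b) (t(j, b) = 5 + (j/(b + b) - 6*b) = 5 + (j/((2*b)) - 6*b) = 5 + ((1/(2*b))*j - 6*b) = 5 + (j/(2*b) - 6*b) = 5 + (-6*b + j/(2*b)) = 5 - 6*b + j/(2*b))
37*t(1, 5) - 33 = 37*(5 - 6*5 + (1/2)*1/5) - 33 = 37*(5 - 30 + (1/2)*1*(1/5)) - 33 = 37*(5 - 30 + 1/10) - 33 = 37*(-249/10) - 33 = -9213/10 - 33 = -9543/10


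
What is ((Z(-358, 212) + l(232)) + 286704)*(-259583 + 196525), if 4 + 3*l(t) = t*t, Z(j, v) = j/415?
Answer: -7972227586316/415 ≈ -1.9210e+10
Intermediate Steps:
Z(j, v) = j/415 (Z(j, v) = j*(1/415) = j/415)
l(t) = -4/3 + t²/3 (l(t) = -4/3 + (t*t)/3 = -4/3 + t²/3)
((Z(-358, 212) + l(232)) + 286704)*(-259583 + 196525) = (((1/415)*(-358) + (-4/3 + (⅓)*232²)) + 286704)*(-259583 + 196525) = ((-358/415 + (-4/3 + (⅓)*53824)) + 286704)*(-63058) = ((-358/415 + (-4/3 + 53824/3)) + 286704)*(-63058) = ((-358/415 + 17940) + 286704)*(-63058) = (7444742/415 + 286704)*(-63058) = (126426902/415)*(-63058) = -7972227586316/415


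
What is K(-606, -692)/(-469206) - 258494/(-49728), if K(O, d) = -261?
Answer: 374382453/72014432 ≈ 5.1987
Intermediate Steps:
K(-606, -692)/(-469206) - 258494/(-49728) = -261/(-469206) - 258494/(-49728) = -261*(-1/469206) - 258494*(-1/49728) = 29/52134 + 129247/24864 = 374382453/72014432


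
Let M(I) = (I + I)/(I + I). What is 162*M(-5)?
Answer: 162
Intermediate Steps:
M(I) = 1 (M(I) = (2*I)/((2*I)) = (2*I)*(1/(2*I)) = 1)
162*M(-5) = 162*1 = 162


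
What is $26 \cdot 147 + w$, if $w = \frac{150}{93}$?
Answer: $\frac{118532}{31} \approx 3823.6$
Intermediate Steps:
$w = \frac{50}{31}$ ($w = 150 \cdot \frac{1}{93} = \frac{50}{31} \approx 1.6129$)
$26 \cdot 147 + w = 26 \cdot 147 + \frac{50}{31} = 3822 + \frac{50}{31} = \frac{118532}{31}$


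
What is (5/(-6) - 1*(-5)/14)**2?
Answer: 100/441 ≈ 0.22676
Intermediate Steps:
(5/(-6) - 1*(-5)/14)**2 = (5*(-1/6) + 5*(1/14))**2 = (-5/6 + 5/14)**2 = (-10/21)**2 = 100/441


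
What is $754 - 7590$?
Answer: $-6836$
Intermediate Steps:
$754 - 7590 = -6836$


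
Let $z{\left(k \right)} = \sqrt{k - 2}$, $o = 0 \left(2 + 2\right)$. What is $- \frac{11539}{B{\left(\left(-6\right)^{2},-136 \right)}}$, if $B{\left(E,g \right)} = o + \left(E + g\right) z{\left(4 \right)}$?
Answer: $\frac{11539 \sqrt{2}}{200} \approx 81.593$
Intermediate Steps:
$o = 0$ ($o = 0 \cdot 4 = 0$)
$z{\left(k \right)} = \sqrt{-2 + k}$
$B{\left(E,g \right)} = \sqrt{2} \left(E + g\right)$ ($B{\left(E,g \right)} = 0 + \left(E + g\right) \sqrt{-2 + 4} = 0 + \left(E + g\right) \sqrt{2} = 0 + \sqrt{2} \left(E + g\right) = \sqrt{2} \left(E + g\right)$)
$- \frac{11539}{B{\left(\left(-6\right)^{2},-136 \right)}} = - \frac{11539}{\sqrt{2} \left(\left(-6\right)^{2} - 136\right)} = - \frac{11539}{\sqrt{2} \left(36 - 136\right)} = - \frac{11539}{\sqrt{2} \left(-100\right)} = - \frac{11539}{\left(-100\right) \sqrt{2}} = - 11539 \left(- \frac{\sqrt{2}}{200}\right) = \frac{11539 \sqrt{2}}{200}$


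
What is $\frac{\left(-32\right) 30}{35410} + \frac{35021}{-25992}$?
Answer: $- \frac{126504593}{92037672} \approx -1.3745$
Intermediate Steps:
$\frac{\left(-32\right) 30}{35410} + \frac{35021}{-25992} = \left(-960\right) \frac{1}{35410} + 35021 \left(- \frac{1}{25992}\right) = - \frac{96}{3541} - \frac{35021}{25992} = - \frac{126504593}{92037672}$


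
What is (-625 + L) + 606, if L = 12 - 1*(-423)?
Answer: 416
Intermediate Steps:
L = 435 (L = 12 + 423 = 435)
(-625 + L) + 606 = (-625 + 435) + 606 = -190 + 606 = 416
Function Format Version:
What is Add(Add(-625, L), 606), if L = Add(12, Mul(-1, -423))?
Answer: 416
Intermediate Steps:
L = 435 (L = Add(12, 423) = 435)
Add(Add(-625, L), 606) = Add(Add(-625, 435), 606) = Add(-190, 606) = 416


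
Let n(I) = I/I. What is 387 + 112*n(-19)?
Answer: 499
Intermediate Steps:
n(I) = 1
387 + 112*n(-19) = 387 + 112*1 = 387 + 112 = 499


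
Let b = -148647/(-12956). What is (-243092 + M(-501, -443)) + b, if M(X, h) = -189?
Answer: -3151799989/12956 ≈ -2.4327e+5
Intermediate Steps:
b = 148647/12956 (b = -148647*(-1/12956) = 148647/12956 ≈ 11.473)
(-243092 + M(-501, -443)) + b = (-243092 - 189) + 148647/12956 = -243281 + 148647/12956 = -3151799989/12956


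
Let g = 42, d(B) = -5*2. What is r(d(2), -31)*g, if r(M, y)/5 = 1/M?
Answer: -21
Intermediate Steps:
d(B) = -10
r(M, y) = 5/M
r(d(2), -31)*g = (5/(-10))*42 = (5*(-⅒))*42 = -½*42 = -21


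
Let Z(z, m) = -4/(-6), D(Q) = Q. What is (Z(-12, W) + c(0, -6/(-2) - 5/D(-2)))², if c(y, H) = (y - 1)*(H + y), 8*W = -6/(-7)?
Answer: 841/36 ≈ 23.361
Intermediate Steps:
W = 3/28 (W = (-6/(-7))/8 = (-6*(-⅐))/8 = (⅛)*(6/7) = 3/28 ≈ 0.10714)
c(y, H) = (-1 + y)*(H + y)
Z(z, m) = ⅔ (Z(z, m) = -4*(-⅙) = ⅔)
(Z(-12, W) + c(0, -6/(-2) - 5/D(-2)))² = (⅔ + (0² - (-6/(-2) - 5/(-2)) - 1*0 + (-6/(-2) - 5/(-2))*0))² = (⅔ + (0 - (-6*(-½) - 5*(-½)) + 0 + (-6*(-½) - 5*(-½))*0))² = (⅔ + (0 - (3 + 5/2) + 0 + (3 + 5/2)*0))² = (⅔ + (0 - 1*11/2 + 0 + (11/2)*0))² = (⅔ + (0 - 11/2 + 0 + 0))² = (⅔ - 11/2)² = (-29/6)² = 841/36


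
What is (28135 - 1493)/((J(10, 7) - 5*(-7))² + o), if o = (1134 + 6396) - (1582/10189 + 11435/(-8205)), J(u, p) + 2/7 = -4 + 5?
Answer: 21827452273242/7215257291899 ≈ 3.0252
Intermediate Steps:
J(u, p) = 5/7 (J(u, p) = -2/7 + (-4 + 5) = -2/7 + 1 = 5/7)
o = 125923428151/16720149 (o = 7530 - (1582*(1/10189) + 11435*(-1/8205)) = 7530 - (1582/10189 - 2287/1641) = 7530 - 1*(-20706181/16720149) = 7530 + 20706181/16720149 = 125923428151/16720149 ≈ 7531.2)
(28135 - 1493)/((J(10, 7) - 5*(-7))² + o) = (28135 - 1493)/((5/7 - 5*(-7))² + 125923428151/16720149) = 26642/((5/7 + 35)² + 125923428151/16720149) = 26642/((250/7)² + 125923428151/16720149) = 26642/(62500/49 + 125923428151/16720149) = 26642/(7215257291899/819287301) = 26642*(819287301/7215257291899) = 21827452273242/7215257291899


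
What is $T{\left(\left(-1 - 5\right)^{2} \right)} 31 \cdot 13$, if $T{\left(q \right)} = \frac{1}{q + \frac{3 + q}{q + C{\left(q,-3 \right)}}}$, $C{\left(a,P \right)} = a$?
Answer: $\frac{9672}{877} \approx 11.029$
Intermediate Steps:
$T{\left(q \right)} = \frac{1}{q + \frac{3 + q}{2 q}}$ ($T{\left(q \right)} = \frac{1}{q + \frac{3 + q}{q + q}} = \frac{1}{q + \frac{3 + q}{2 q}}$)
$T{\left(\left(-1 - 5\right)^{2} \right)} 31 \cdot 13 = \frac{2 \left(-1 - 5\right)^{2}}{3 + \left(-1 - 5\right)^{2} + 2 \left(\left(-1 - 5\right)^{2}\right)^{2}} \cdot 31 \cdot 13 = \frac{2 \left(-6\right)^{2}}{3 + \left(-6\right)^{2} + 2 \left(\left(-6\right)^{2}\right)^{2}} \cdot 31 \cdot 13 = 2 \cdot 36 \frac{1}{3 + 36 + 2 \cdot 36^{2}} \cdot 31 \cdot 13 = 2 \cdot 36 \frac{1}{3 + 36 + 2 \cdot 1296} \cdot 31 \cdot 13 = 2 \cdot 36 \frac{1}{3 + 36 + 2592} \cdot 31 \cdot 13 = 2 \cdot 36 \cdot \frac{1}{2631} \cdot 31 \cdot 13 = \frac{24}{877} \cdot 31 \cdot 13 = \frac{744}{877} \cdot 13 = \frac{9672}{877}$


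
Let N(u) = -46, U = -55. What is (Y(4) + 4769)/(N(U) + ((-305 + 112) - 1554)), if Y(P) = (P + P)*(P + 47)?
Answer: -5177/1793 ≈ -2.8873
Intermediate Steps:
Y(P) = 2*P*(47 + P) (Y(P) = (2*P)*(47 + P) = 2*P*(47 + P))
(Y(4) + 4769)/(N(U) + ((-305 + 112) - 1554)) = (2*4*(47 + 4) + 4769)/(-46 + ((-305 + 112) - 1554)) = (2*4*51 + 4769)/(-46 + (-193 - 1554)) = (408 + 4769)/(-46 - 1747) = 5177/(-1793) = 5177*(-1/1793) = -5177/1793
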